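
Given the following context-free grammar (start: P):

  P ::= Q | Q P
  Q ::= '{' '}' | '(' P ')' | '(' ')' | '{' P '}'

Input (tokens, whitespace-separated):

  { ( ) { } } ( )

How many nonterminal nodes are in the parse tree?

[P [Q { [P [Q ( )] [P [Q { }]]] }] [P [Q ( )]]]

8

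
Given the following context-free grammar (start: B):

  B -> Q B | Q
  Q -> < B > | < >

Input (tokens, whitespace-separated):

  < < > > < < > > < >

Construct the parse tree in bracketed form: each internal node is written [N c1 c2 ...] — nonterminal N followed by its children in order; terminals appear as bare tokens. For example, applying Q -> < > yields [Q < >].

B
Q B
< B > B
< Q > B
< < > > B
< < > > Q B
< < > > < B > B
< < > > < Q > B
< < > > < < > > B
< < > > < < > > Q
< < > > < < > > < >

[B [Q < [B [Q < >]] >] [B [Q < [B [Q < >]] >] [B [Q < >]]]]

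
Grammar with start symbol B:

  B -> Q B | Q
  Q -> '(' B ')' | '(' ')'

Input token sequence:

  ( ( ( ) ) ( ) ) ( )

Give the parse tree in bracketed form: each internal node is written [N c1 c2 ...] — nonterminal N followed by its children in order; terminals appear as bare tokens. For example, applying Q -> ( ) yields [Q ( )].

[B [Q ( [B [Q ( [B [Q ( )]] )] [B [Q ( )]]] )] [B [Q ( )]]]

B
Q B
( B ) B
( Q B ) B
( ( B ) B ) B
( ( Q ) B ) B
( ( ( ) ) B ) B
( ( ( ) ) Q ) B
( ( ( ) ) ( ) ) B
( ( ( ) ) ( ) ) Q
( ( ( ) ) ( ) ) ( )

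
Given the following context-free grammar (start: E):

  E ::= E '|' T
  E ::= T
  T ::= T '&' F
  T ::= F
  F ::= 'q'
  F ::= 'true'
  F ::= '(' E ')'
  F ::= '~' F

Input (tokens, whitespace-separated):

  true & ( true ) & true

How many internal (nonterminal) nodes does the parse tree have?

10

[E [T [T [T [F true]] & [F ( [E [T [F true]]] )]] & [F true]]]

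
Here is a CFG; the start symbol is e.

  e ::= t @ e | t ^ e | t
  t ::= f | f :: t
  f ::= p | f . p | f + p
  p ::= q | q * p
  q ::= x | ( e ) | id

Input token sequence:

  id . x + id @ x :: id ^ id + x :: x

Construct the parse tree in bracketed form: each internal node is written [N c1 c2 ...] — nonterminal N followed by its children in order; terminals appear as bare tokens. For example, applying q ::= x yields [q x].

[e [t [f [f [f [p [q id]]] . [p [q x]]] + [p [q id]]]] @ [e [t [f [p [q x]]] :: [t [f [p [q id]]]]] ^ [e [t [f [f [p [q id]]] + [p [q x]]] :: [t [f [p [q x]]]]]]]]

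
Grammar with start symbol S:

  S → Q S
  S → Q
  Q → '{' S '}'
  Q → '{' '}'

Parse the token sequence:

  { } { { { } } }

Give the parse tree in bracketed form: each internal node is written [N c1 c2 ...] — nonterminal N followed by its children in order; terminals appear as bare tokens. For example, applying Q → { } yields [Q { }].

S
Q S
{ } S
{ } Q
{ } { S }
{ } { Q }
{ } { { S } }
{ } { { Q } }
{ } { { { } } }

[S [Q { }] [S [Q { [S [Q { [S [Q { }]] }]] }]]]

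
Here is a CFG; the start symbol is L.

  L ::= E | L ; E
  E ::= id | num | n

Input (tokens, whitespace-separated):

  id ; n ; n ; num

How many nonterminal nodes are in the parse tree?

8

[L [L [L [L [E id]] ; [E n]] ; [E n]] ; [E num]]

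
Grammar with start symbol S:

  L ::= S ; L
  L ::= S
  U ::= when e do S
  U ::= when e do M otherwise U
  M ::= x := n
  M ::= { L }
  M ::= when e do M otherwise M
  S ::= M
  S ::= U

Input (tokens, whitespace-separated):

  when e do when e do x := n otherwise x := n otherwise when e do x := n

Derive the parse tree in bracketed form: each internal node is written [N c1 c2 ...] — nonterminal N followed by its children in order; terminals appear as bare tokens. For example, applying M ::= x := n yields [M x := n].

S
U
when e do M otherwise U
when e do when e do M otherwise M otherwise U
when e do when e do x := n otherwise M otherwise U
when e do when e do x := n otherwise x := n otherwise U
when e do when e do x := n otherwise x := n otherwise when e do S
when e do when e do x := n otherwise x := n otherwise when e do M
when e do when e do x := n otherwise x := n otherwise when e do x := n

[S [U when e do [M when e do [M x := n] otherwise [M x := n]] otherwise [U when e do [S [M x := n]]]]]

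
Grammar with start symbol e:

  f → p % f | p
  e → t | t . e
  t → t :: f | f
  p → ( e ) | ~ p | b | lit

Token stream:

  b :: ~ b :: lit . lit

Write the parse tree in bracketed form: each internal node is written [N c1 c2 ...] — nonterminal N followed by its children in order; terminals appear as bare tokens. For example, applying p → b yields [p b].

[e [t [t [t [f [p b]]] :: [f [p ~ [p b]]]] :: [f [p lit]]] . [e [t [f [p lit]]]]]

e
t . e
t :: f . e
t :: f :: f . e
f :: f :: f . e
p :: f :: f . e
b :: f :: f . e
b :: p :: f . e
b :: ~ p :: f . e
b :: ~ b :: f . e
b :: ~ b :: p . e
b :: ~ b :: lit . e
b :: ~ b :: lit . t
b :: ~ b :: lit . f
b :: ~ b :: lit . p
b :: ~ b :: lit . lit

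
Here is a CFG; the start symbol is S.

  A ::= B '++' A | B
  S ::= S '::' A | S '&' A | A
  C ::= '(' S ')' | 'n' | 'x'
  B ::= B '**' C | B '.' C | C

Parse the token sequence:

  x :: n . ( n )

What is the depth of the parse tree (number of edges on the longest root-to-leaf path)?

[S [S [A [B [C x]]]] :: [A [B [B [C n]] . [C ( [S [A [B [C n]]]] )]]]]

8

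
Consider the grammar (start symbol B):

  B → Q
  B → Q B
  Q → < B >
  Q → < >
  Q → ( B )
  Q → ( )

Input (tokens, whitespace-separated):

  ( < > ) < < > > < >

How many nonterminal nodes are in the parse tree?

10

[B [Q ( [B [Q < >]] )] [B [Q < [B [Q < >]] >] [B [Q < >]]]]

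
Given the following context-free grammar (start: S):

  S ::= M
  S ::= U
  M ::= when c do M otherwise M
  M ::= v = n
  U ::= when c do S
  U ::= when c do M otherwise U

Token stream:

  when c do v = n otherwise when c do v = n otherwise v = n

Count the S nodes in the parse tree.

1

[S [M when c do [M v = n] otherwise [M when c do [M v = n] otherwise [M v = n]]]]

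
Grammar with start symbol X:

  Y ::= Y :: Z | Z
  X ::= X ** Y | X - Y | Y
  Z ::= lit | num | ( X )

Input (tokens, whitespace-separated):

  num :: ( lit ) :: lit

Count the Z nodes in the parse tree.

4

[X [Y [Y [Y [Z num]] :: [Z ( [X [Y [Z lit]]] )]] :: [Z lit]]]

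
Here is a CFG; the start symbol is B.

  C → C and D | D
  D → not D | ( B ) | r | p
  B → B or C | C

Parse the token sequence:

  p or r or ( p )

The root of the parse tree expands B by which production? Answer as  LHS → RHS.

B → B or C

[B [B [B [C [D p]]] or [C [D r]]] or [C [D ( [B [C [D p]]] )]]]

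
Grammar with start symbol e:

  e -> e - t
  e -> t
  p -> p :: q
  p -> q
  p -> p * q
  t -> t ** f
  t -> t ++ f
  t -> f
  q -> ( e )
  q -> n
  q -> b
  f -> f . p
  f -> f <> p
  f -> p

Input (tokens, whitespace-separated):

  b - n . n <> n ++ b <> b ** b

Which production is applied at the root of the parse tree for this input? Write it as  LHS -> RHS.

[e [e [t [f [p [q b]]]]] - [t [t [t [f [f [f [p [q n]]] . [p [q n]]] <> [p [q n]]]] ++ [f [f [p [q b]]] <> [p [q b]]]] ** [f [p [q b]]]]]

e -> e - t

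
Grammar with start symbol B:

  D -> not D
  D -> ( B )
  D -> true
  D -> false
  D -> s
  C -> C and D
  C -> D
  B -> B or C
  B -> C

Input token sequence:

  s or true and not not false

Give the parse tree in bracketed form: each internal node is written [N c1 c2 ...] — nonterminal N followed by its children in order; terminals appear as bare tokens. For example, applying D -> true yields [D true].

B
B or C
C or C
D or C
s or C
s or C and D
s or D and D
s or true and D
s or true and not D
s or true and not not D
s or true and not not false

[B [B [C [D s]]] or [C [C [D true]] and [D not [D not [D false]]]]]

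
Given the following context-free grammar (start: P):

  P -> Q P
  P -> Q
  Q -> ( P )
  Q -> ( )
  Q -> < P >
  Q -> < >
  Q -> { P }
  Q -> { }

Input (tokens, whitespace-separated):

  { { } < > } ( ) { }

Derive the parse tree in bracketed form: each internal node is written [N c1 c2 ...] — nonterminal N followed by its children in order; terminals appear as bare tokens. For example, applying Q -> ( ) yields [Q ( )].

[P [Q { [P [Q { }] [P [Q < >]]] }] [P [Q ( )] [P [Q { }]]]]

P
Q P
{ P } P
{ Q P } P
{ { } P } P
{ { } Q } P
{ { } < > } P
{ { } < > } Q P
{ { } < > } ( ) P
{ { } < > } ( ) Q
{ { } < > } ( ) { }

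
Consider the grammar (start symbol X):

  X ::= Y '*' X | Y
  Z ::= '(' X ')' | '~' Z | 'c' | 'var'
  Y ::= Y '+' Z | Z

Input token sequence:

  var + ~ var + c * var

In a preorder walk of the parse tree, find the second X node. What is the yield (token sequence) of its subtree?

[X [Y [Y [Y [Z var]] + [Z ~ [Z var]]] + [Z c]] * [X [Y [Z var]]]]

var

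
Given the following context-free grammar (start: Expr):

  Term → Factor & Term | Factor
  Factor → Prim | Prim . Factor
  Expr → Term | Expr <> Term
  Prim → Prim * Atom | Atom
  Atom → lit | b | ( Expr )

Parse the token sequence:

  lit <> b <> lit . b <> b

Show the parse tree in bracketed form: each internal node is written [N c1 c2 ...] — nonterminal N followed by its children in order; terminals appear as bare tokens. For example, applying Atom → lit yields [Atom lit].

Expr
Expr <> Term
Expr <> Term <> Term
Expr <> Term <> Term <> Term
Term <> Term <> Term <> Term
Factor <> Term <> Term <> Term
Prim <> Term <> Term <> Term
Atom <> Term <> Term <> Term
lit <> Term <> Term <> Term
lit <> Factor <> Term <> Term
lit <> Prim <> Term <> Term
lit <> Atom <> Term <> Term
lit <> b <> Term <> Term
lit <> b <> Factor <> Term
lit <> b <> Prim . Factor <> Term
lit <> b <> Atom . Factor <> Term
lit <> b <> lit . Factor <> Term
lit <> b <> lit . Prim <> Term
lit <> b <> lit . Atom <> Term
lit <> b <> lit . b <> Term
lit <> b <> lit . b <> Factor
lit <> b <> lit . b <> Prim
lit <> b <> lit . b <> Atom
lit <> b <> lit . b <> b

[Expr [Expr [Expr [Expr [Term [Factor [Prim [Atom lit]]]]] <> [Term [Factor [Prim [Atom b]]]]] <> [Term [Factor [Prim [Atom lit]] . [Factor [Prim [Atom b]]]]]] <> [Term [Factor [Prim [Atom b]]]]]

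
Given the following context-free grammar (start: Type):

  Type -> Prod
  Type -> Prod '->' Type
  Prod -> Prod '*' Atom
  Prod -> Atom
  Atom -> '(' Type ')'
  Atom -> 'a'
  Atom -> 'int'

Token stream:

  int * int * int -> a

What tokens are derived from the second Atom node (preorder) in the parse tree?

[Type [Prod [Prod [Prod [Atom int]] * [Atom int]] * [Atom int]] -> [Type [Prod [Atom a]]]]

int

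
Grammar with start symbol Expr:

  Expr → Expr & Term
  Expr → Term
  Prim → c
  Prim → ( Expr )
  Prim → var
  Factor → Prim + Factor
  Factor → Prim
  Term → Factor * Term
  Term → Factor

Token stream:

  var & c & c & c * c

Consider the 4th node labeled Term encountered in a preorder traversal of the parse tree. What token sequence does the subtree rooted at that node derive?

c * c

[Expr [Expr [Expr [Expr [Term [Factor [Prim var]]]] & [Term [Factor [Prim c]]]] & [Term [Factor [Prim c]]]] & [Term [Factor [Prim c]] * [Term [Factor [Prim c]]]]]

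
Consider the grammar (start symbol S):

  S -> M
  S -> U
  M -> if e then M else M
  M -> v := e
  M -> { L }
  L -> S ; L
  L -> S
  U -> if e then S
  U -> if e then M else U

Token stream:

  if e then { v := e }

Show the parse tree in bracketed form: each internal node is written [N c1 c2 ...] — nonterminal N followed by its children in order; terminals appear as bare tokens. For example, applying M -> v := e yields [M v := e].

S
U
if e then S
if e then M
if e then { L }
if e then { S }
if e then { M }
if e then { v := e }

[S [U if e then [S [M { [L [S [M v := e]]] }]]]]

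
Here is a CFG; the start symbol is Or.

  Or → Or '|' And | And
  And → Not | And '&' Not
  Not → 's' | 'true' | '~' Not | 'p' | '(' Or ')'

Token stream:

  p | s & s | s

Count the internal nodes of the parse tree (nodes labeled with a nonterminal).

[Or [Or [Or [And [Not p]]] | [And [And [Not s]] & [Not s]]] | [And [Not s]]]

11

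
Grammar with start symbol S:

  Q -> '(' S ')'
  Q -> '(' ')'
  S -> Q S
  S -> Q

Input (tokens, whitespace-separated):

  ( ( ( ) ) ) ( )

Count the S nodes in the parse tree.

[S [Q ( [S [Q ( [S [Q ( )]] )]] )] [S [Q ( )]]]

4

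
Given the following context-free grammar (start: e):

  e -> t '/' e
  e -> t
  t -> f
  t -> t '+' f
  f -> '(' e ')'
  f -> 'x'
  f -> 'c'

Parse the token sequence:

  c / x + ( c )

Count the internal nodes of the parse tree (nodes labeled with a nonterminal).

11

[e [t [f c]] / [e [t [t [f x]] + [f ( [e [t [f c]]] )]]]]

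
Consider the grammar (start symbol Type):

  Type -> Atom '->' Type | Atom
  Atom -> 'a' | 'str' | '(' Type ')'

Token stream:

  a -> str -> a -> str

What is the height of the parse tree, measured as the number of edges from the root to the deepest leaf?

5

[Type [Atom a] -> [Type [Atom str] -> [Type [Atom a] -> [Type [Atom str]]]]]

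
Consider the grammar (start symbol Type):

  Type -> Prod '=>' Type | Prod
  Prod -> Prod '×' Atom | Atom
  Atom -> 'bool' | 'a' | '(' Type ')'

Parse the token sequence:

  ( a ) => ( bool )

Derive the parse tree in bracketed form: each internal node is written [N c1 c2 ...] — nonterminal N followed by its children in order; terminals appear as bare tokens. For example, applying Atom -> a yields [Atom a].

[Type [Prod [Atom ( [Type [Prod [Atom a]]] )]] => [Type [Prod [Atom ( [Type [Prod [Atom bool]]] )]]]]

Type
Prod => Type
Atom => Type
( Type ) => Type
( Prod ) => Type
( Atom ) => Type
( a ) => Type
( a ) => Prod
( a ) => Atom
( a ) => ( Type )
( a ) => ( Prod )
( a ) => ( Atom )
( a ) => ( bool )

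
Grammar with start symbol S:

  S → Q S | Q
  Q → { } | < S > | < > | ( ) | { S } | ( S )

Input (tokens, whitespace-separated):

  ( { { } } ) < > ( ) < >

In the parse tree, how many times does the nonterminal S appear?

6

[S [Q ( [S [Q { [S [Q { }]] }]] )] [S [Q < >] [S [Q ( )] [S [Q < >]]]]]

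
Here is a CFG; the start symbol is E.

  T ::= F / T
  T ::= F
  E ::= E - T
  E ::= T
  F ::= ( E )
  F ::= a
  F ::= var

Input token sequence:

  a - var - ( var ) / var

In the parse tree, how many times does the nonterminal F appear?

[E [E [E [T [F a]]] - [T [F var]]] - [T [F ( [E [T [F var]]] )] / [T [F var]]]]

5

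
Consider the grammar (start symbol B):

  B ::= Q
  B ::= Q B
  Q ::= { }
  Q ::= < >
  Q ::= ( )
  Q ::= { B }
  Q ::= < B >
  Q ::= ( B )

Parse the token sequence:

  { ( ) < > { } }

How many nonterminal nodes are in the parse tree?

[B [Q { [B [Q ( )] [B [Q < >] [B [Q { }]]]] }]]

8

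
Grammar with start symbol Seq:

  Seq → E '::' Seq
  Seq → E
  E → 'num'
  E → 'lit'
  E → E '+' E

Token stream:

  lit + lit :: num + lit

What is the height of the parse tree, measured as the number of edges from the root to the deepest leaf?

[Seq [E [E lit] + [E lit]] :: [Seq [E [E num] + [E lit]]]]

4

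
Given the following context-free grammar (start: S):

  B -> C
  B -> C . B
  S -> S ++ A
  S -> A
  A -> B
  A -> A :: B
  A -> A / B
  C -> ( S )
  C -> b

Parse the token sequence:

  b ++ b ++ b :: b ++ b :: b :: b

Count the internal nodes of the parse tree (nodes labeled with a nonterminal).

25

[S [S [S [S [A [B [C b]]]] ++ [A [B [C b]]]] ++ [A [A [B [C b]]] :: [B [C b]]]] ++ [A [A [A [B [C b]]] :: [B [C b]]] :: [B [C b]]]]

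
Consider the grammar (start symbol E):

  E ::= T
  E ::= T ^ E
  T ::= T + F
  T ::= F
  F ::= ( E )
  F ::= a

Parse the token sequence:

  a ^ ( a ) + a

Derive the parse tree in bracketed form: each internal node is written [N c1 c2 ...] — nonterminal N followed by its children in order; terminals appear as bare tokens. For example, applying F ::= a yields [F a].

[E [T [F a]] ^ [E [T [T [F ( [E [T [F a]]] )]] + [F a]]]]

E
T ^ E
F ^ E
a ^ E
a ^ T
a ^ T + F
a ^ F + F
a ^ ( E ) + F
a ^ ( T ) + F
a ^ ( F ) + F
a ^ ( a ) + F
a ^ ( a ) + a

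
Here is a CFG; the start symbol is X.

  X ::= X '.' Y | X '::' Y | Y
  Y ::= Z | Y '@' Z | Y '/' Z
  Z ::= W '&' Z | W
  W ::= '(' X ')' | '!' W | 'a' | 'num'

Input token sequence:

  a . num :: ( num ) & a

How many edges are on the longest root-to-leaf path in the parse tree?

8

[X [X [X [Y [Z [W a]]]] . [Y [Z [W num]]]] :: [Y [Z [W ( [X [Y [Z [W num]]]] )] & [Z [W a]]]]]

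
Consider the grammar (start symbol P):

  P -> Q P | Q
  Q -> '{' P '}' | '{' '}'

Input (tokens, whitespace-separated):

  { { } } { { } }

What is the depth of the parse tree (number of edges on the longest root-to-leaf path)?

[P [Q { [P [Q { }]] }] [P [Q { [P [Q { }]] }]]]

5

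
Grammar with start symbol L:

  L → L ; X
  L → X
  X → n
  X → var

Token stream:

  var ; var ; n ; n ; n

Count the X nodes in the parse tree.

[L [L [L [L [L [X var]] ; [X var]] ; [X n]] ; [X n]] ; [X n]]

5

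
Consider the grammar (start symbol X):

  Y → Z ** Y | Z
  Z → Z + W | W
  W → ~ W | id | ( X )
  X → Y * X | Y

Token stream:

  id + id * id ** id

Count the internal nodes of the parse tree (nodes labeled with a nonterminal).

[X [Y [Z [Z [W id]] + [W id]]] * [X [Y [Z [W id]] ** [Y [Z [W id]]]]]]

13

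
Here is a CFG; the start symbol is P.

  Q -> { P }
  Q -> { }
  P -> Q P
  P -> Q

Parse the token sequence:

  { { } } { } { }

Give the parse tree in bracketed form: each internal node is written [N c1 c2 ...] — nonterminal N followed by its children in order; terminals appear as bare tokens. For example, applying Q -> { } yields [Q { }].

[P [Q { [P [Q { }]] }] [P [Q { }] [P [Q { }]]]]

P
Q P
{ P } P
{ Q } P
{ { } } P
{ { } } Q P
{ { } } { } P
{ { } } { } Q
{ { } } { } { }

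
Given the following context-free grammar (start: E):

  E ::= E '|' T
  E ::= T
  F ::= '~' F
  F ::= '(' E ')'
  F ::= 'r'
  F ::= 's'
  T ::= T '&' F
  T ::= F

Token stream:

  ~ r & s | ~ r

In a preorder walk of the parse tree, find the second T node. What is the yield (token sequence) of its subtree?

[E [E [T [T [F ~ [F r]]] & [F s]]] | [T [F ~ [F r]]]]

~ r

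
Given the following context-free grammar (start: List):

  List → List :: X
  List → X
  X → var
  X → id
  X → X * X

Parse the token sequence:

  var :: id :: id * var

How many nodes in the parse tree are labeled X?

5

[List [List [List [X var]] :: [X id]] :: [X [X id] * [X var]]]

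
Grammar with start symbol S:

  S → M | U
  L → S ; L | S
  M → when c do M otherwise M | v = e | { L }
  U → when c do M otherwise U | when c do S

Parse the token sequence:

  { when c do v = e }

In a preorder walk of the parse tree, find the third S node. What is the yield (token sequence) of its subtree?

v = e

[S [M { [L [S [U when c do [S [M v = e]]]]] }]]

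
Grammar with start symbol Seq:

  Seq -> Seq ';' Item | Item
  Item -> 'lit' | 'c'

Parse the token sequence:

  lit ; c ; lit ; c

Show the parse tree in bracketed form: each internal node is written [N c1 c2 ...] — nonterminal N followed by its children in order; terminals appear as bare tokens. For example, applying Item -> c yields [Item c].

Seq
Seq ; Item
Seq ; Item ; Item
Seq ; Item ; Item ; Item
Item ; Item ; Item ; Item
lit ; Item ; Item ; Item
lit ; c ; Item ; Item
lit ; c ; lit ; Item
lit ; c ; lit ; c

[Seq [Seq [Seq [Seq [Item lit]] ; [Item c]] ; [Item lit]] ; [Item c]]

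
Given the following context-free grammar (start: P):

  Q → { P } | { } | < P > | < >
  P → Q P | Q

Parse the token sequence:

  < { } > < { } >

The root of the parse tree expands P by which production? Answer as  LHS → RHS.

[P [Q < [P [Q { }]] >] [P [Q < [P [Q { }]] >]]]

P → Q P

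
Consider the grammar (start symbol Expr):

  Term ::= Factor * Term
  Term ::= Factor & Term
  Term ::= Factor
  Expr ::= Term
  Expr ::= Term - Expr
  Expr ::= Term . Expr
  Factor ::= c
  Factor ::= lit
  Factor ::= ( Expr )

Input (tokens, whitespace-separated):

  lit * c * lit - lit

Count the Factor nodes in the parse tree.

4

[Expr [Term [Factor lit] * [Term [Factor c] * [Term [Factor lit]]]] - [Expr [Term [Factor lit]]]]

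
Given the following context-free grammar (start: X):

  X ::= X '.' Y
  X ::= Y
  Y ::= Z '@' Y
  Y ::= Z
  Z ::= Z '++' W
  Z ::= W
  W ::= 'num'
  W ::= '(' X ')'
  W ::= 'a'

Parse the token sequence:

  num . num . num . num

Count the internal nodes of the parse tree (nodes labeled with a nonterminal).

16

[X [X [X [X [Y [Z [W num]]]] . [Y [Z [W num]]]] . [Y [Z [W num]]]] . [Y [Z [W num]]]]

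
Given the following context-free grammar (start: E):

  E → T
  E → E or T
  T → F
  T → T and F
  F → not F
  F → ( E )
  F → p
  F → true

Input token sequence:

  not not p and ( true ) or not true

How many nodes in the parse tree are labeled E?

3

[E [E [T [T [F not [F not [F p]]]] and [F ( [E [T [F true]]] )]]] or [T [F not [F true]]]]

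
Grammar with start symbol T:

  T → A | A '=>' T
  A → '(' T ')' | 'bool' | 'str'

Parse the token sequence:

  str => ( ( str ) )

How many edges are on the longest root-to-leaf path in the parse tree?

[T [A str] => [T [A ( [T [A ( [T [A str]] )]] )]]]

7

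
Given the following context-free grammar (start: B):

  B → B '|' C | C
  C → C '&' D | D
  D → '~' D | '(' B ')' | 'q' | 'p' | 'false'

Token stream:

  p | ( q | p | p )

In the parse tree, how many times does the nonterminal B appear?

[B [B [C [D p]]] | [C [D ( [B [B [B [C [D q]]] | [C [D p]]] | [C [D p]]] )]]]

5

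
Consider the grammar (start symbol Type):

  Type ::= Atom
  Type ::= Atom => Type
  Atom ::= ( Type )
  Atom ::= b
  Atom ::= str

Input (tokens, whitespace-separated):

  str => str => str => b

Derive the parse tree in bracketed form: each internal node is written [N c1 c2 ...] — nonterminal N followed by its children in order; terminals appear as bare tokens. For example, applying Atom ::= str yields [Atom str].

[Type [Atom str] => [Type [Atom str] => [Type [Atom str] => [Type [Atom b]]]]]

Type
Atom => Type
str => Type
str => Atom => Type
str => str => Type
str => str => Atom => Type
str => str => str => Type
str => str => str => Atom
str => str => str => b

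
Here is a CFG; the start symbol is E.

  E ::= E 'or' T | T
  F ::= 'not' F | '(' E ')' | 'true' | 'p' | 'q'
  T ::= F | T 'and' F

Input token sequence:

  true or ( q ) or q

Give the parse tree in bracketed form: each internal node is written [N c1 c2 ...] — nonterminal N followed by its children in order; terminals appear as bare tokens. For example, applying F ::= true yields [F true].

E
E or T
E or T or T
T or T or T
F or T or T
true or T or T
true or F or T
true or ( E ) or T
true or ( T ) or T
true or ( F ) or T
true or ( q ) or T
true or ( q ) or F
true or ( q ) or q

[E [E [E [T [F true]]] or [T [F ( [E [T [F q]]] )]]] or [T [F q]]]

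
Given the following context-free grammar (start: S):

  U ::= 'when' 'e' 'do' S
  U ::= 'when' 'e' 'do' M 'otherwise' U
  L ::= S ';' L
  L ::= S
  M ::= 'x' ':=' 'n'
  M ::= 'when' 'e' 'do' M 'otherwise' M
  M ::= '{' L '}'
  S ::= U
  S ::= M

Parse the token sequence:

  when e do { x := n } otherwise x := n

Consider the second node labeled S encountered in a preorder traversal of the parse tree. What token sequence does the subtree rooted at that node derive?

x := n

[S [M when e do [M { [L [S [M x := n]]] }] otherwise [M x := n]]]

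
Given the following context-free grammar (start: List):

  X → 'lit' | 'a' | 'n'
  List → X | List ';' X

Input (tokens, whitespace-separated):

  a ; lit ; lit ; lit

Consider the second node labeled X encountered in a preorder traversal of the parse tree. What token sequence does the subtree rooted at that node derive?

lit

[List [List [List [List [X a]] ; [X lit]] ; [X lit]] ; [X lit]]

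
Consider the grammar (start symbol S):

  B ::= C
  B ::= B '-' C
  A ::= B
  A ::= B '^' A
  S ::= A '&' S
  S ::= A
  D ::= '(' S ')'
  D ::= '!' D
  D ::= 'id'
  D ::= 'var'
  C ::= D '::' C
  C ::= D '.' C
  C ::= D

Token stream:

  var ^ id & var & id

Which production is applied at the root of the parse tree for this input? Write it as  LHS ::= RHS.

S ::= A '&' S

[S [A [B [C [D var]]] ^ [A [B [C [D id]]]]] & [S [A [B [C [D var]]]] & [S [A [B [C [D id]]]]]]]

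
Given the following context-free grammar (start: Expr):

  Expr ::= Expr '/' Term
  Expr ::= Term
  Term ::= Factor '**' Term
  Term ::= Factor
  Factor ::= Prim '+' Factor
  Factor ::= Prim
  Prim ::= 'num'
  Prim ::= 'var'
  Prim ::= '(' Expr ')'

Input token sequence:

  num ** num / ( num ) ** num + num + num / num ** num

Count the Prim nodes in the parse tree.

[Expr [Expr [Expr [Term [Factor [Prim num]] ** [Term [Factor [Prim num]]]]] / [Term [Factor [Prim ( [Expr [Term [Factor [Prim num]]]] )]] ** [Term [Factor [Prim num] + [Factor [Prim num] + [Factor [Prim num]]]]]]] / [Term [Factor [Prim num]] ** [Term [Factor [Prim num]]]]]

9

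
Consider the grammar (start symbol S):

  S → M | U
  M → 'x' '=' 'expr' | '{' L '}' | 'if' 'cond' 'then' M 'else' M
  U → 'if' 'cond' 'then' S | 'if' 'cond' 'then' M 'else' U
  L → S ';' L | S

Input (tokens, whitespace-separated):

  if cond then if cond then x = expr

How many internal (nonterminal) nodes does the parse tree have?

6

[S [U if cond then [S [U if cond then [S [M x = expr]]]]]]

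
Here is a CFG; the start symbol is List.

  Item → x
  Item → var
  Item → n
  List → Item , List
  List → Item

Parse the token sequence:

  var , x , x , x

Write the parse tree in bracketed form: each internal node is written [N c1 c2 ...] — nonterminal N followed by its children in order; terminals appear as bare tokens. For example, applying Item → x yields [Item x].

List
Item , List
var , List
var , Item , List
var , x , List
var , x , Item , List
var , x , x , List
var , x , x , Item
var , x , x , x

[List [Item var] , [List [Item x] , [List [Item x] , [List [Item x]]]]]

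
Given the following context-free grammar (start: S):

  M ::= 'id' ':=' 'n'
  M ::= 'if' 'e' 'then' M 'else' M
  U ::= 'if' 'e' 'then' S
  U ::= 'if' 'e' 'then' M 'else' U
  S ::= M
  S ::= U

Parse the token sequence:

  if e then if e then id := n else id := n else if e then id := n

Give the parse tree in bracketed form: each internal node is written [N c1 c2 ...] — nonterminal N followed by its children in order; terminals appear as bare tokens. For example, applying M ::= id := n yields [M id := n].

[S [U if e then [M if e then [M id := n] else [M id := n]] else [U if e then [S [M id := n]]]]]

S
U
if e then M else U
if e then if e then M else M else U
if e then if e then id := n else M else U
if e then if e then id := n else id := n else U
if e then if e then id := n else id := n else if e then S
if e then if e then id := n else id := n else if e then M
if e then if e then id := n else id := n else if e then id := n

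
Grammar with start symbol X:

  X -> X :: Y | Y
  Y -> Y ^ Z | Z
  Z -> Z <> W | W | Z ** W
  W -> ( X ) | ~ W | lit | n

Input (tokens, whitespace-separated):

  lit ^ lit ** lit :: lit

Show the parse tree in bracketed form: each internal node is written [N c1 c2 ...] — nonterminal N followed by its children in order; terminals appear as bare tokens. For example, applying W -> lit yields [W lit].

[X [X [Y [Y [Z [W lit]]] ^ [Z [Z [W lit]] ** [W lit]]]] :: [Y [Z [W lit]]]]

X
X :: Y
Y :: Y
Y ^ Z :: Y
Z ^ Z :: Y
W ^ Z :: Y
lit ^ Z :: Y
lit ^ Z ** W :: Y
lit ^ W ** W :: Y
lit ^ lit ** W :: Y
lit ^ lit ** lit :: Y
lit ^ lit ** lit :: Z
lit ^ lit ** lit :: W
lit ^ lit ** lit :: lit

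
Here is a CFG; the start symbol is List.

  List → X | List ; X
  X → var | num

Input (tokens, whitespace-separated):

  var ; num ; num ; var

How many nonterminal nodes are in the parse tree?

[List [List [List [List [X var]] ; [X num]] ; [X num]] ; [X var]]

8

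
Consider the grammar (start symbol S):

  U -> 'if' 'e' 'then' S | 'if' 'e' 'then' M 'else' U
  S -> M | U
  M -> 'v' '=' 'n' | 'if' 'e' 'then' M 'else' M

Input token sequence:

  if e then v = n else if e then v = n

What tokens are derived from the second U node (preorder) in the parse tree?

if e then v = n

[S [U if e then [M v = n] else [U if e then [S [M v = n]]]]]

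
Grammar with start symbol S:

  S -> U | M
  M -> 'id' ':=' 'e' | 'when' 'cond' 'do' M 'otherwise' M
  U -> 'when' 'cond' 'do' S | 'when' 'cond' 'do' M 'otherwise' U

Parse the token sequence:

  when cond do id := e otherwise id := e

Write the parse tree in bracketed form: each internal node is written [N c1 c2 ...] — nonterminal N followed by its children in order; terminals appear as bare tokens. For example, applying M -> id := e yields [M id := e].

[S [M when cond do [M id := e] otherwise [M id := e]]]

S
M
when cond do M otherwise M
when cond do id := e otherwise M
when cond do id := e otherwise id := e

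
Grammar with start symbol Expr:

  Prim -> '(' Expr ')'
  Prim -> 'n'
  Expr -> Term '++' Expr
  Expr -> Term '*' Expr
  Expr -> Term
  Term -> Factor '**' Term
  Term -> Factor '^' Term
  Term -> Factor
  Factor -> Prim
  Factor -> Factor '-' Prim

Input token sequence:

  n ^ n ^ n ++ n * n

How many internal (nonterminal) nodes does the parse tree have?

18

[Expr [Term [Factor [Prim n]] ^ [Term [Factor [Prim n]] ^ [Term [Factor [Prim n]]]]] ++ [Expr [Term [Factor [Prim n]]] * [Expr [Term [Factor [Prim n]]]]]]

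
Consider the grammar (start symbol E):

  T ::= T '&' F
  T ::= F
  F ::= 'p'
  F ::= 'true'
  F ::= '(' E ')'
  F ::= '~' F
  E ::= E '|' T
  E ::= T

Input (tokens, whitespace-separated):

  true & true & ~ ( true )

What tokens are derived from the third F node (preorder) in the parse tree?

[E [T [T [T [F true]] & [F true]] & [F ~ [F ( [E [T [F true]]] )]]]]

~ ( true )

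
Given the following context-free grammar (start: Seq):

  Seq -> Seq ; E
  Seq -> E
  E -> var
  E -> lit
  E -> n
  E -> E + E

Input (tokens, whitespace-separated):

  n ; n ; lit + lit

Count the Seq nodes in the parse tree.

3

[Seq [Seq [Seq [E n]] ; [E n]] ; [E [E lit] + [E lit]]]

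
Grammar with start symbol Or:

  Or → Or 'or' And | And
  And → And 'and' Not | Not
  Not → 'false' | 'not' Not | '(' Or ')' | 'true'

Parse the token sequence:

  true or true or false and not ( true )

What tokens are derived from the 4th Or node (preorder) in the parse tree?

true

[Or [Or [Or [And [Not true]]] or [And [Not true]]] or [And [And [Not false]] and [Not not [Not ( [Or [And [Not true]]] )]]]]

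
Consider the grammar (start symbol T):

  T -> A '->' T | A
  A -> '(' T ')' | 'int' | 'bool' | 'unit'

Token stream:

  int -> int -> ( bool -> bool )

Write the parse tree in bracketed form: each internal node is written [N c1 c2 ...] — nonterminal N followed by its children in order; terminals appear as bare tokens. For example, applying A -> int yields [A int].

T
A -> T
int -> T
int -> A -> T
int -> int -> T
int -> int -> A
int -> int -> ( T )
int -> int -> ( A -> T )
int -> int -> ( bool -> T )
int -> int -> ( bool -> A )
int -> int -> ( bool -> bool )

[T [A int] -> [T [A int] -> [T [A ( [T [A bool] -> [T [A bool]]] )]]]]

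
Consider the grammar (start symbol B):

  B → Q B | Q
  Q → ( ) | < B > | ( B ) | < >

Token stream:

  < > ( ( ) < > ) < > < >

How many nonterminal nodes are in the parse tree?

12

[B [Q < >] [B [Q ( [B [Q ( )] [B [Q < >]]] )] [B [Q < >] [B [Q < >]]]]]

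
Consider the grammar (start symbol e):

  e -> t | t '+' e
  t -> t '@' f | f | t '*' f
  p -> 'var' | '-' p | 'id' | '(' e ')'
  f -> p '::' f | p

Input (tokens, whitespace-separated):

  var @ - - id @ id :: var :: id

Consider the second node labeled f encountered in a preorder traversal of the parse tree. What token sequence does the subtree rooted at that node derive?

[e [t [t [t [f [p var]]] @ [f [p - [p - [p id]]]]] @ [f [p id] :: [f [p var] :: [f [p id]]]]]]

- - id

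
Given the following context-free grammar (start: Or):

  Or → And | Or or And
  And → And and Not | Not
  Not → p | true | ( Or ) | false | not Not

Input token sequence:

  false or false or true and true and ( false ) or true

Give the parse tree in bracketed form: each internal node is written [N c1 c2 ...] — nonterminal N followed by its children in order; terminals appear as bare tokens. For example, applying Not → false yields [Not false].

Or
Or or And
Or or And or And
Or or And or And or And
And or And or And or And
Not or And or And or And
false or And or And or And
false or Not or And or And
false or false or And or And
false or false or And and Not or And
false or false or And and Not and Not or And
false or false or Not and Not and Not or And
false or false or true and Not and Not or And
false or false or true and true and Not or And
false or false or true and true and ( Or ) or And
false or false or true and true and ( And ) or And
false or false or true and true and ( Not ) or And
false or false or true and true and ( false ) or And
false or false or true and true and ( false ) or Not
false or false or true and true and ( false ) or true

[Or [Or [Or [Or [And [Not false]]] or [And [Not false]]] or [And [And [And [Not true]] and [Not true]] and [Not ( [Or [And [Not false]]] )]]] or [And [Not true]]]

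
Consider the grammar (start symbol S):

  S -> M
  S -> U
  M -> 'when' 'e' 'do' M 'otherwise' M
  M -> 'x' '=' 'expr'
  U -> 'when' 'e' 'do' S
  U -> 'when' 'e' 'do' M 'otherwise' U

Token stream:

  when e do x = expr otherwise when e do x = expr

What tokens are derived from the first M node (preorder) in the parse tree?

x = expr

[S [U when e do [M x = expr] otherwise [U when e do [S [M x = expr]]]]]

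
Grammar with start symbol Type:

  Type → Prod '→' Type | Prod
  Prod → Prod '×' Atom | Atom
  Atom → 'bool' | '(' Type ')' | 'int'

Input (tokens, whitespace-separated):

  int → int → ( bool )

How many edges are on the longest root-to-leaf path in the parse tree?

[Type [Prod [Atom int]] → [Type [Prod [Atom int]] → [Type [Prod [Atom ( [Type [Prod [Atom bool]]] )]]]]]

8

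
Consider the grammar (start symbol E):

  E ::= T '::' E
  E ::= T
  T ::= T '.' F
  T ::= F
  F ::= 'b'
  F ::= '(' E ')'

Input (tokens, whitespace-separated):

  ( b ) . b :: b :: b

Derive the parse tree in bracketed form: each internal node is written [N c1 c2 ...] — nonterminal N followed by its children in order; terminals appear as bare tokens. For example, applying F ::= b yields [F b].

[E [T [T [F ( [E [T [F b]]] )]] . [F b]] :: [E [T [F b]] :: [E [T [F b]]]]]

E
T :: E
T . F :: E
F . F :: E
( E ) . F :: E
( T ) . F :: E
( F ) . F :: E
( b ) . F :: E
( b ) . b :: E
( b ) . b :: T :: E
( b ) . b :: F :: E
( b ) . b :: b :: E
( b ) . b :: b :: T
( b ) . b :: b :: F
( b ) . b :: b :: b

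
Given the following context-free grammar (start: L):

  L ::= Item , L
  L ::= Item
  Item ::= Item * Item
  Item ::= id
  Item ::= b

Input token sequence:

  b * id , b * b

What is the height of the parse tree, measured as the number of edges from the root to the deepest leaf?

4

[L [Item [Item b] * [Item id]] , [L [Item [Item b] * [Item b]]]]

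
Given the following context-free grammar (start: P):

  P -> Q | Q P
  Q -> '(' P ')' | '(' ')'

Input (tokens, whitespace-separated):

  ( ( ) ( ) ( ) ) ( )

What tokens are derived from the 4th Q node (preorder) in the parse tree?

[P [Q ( [P [Q ( )] [P [Q ( )] [P [Q ( )]]]] )] [P [Q ( )]]]

( )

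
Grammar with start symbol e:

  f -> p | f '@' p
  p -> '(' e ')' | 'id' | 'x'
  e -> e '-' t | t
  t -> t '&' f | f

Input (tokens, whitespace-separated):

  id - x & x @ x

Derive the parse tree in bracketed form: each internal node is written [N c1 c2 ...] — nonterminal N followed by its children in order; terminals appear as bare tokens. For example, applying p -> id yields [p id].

e
e - t
t - t
f - t
p - t
id - t
id - t & f
id - f & f
id - p & f
id - x & f
id - x & f @ p
id - x & p @ p
id - x & x @ p
id - x & x @ x

[e [e [t [f [p id]]]] - [t [t [f [p x]]] & [f [f [p x]] @ [p x]]]]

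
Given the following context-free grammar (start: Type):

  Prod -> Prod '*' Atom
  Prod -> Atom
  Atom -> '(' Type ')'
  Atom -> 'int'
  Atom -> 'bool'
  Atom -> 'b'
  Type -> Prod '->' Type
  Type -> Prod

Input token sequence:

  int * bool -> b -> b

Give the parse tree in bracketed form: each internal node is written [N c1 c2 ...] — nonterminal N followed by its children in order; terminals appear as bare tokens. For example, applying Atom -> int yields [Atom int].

[Type [Prod [Prod [Atom int]] * [Atom bool]] -> [Type [Prod [Atom b]] -> [Type [Prod [Atom b]]]]]

Type
Prod -> Type
Prod * Atom -> Type
Atom * Atom -> Type
int * Atom -> Type
int * bool -> Type
int * bool -> Prod -> Type
int * bool -> Atom -> Type
int * bool -> b -> Type
int * bool -> b -> Prod
int * bool -> b -> Atom
int * bool -> b -> b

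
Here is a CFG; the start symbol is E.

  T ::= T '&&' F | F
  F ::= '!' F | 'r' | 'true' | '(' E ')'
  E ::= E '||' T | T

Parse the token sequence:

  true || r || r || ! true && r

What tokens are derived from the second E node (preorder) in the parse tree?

[E [E [E [E [T [F true]]] || [T [F r]]] || [T [F r]]] || [T [T [F ! [F true]]] && [F r]]]

true || r || r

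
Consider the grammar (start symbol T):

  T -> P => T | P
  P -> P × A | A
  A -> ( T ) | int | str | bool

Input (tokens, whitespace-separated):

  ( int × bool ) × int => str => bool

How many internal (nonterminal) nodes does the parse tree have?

16

[T [P [P [A ( [T [P [P [A int]] × [A bool]]] )]] × [A int]] => [T [P [A str]] => [T [P [A bool]]]]]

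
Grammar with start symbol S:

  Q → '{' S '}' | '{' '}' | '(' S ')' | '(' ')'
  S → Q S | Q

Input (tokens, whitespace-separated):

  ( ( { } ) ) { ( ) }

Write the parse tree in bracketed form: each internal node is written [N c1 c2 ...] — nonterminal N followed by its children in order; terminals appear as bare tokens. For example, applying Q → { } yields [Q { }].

[S [Q ( [S [Q ( [S [Q { }]] )]] )] [S [Q { [S [Q ( )]] }]]]

S
Q S
( S ) S
( Q ) S
( ( S ) ) S
( ( Q ) ) S
( ( { } ) ) S
( ( { } ) ) Q
( ( { } ) ) { S }
( ( { } ) ) { Q }
( ( { } ) ) { ( ) }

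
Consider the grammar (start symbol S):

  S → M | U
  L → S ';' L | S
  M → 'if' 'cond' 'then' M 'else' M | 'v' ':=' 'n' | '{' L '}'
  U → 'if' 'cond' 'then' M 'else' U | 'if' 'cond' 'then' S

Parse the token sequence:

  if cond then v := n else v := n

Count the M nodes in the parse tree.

3

[S [M if cond then [M v := n] else [M v := n]]]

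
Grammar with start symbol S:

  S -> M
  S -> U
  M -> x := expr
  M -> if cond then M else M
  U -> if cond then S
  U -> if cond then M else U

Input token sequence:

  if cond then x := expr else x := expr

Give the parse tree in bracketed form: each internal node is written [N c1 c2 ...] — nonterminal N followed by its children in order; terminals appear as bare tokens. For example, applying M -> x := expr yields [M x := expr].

[S [M if cond then [M x := expr] else [M x := expr]]]

S
M
if cond then M else M
if cond then x := expr else M
if cond then x := expr else x := expr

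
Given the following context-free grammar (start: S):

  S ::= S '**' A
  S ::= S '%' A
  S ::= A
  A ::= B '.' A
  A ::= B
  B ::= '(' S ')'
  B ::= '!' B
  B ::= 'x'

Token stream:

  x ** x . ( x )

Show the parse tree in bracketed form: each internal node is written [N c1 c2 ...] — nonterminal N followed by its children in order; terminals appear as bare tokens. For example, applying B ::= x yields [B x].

S
S ** A
A ** A
B ** A
x ** A
x ** B . A
x ** x . A
x ** x . B
x ** x . ( S )
x ** x . ( A )
x ** x . ( B )
x ** x . ( x )

[S [S [A [B x]]] ** [A [B x] . [A [B ( [S [A [B x]]] )]]]]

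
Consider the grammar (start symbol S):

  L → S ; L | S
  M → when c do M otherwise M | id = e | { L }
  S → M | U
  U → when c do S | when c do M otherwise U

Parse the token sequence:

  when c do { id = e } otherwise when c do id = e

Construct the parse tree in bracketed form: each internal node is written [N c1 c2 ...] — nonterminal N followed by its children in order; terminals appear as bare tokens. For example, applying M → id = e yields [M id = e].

[S [U when c do [M { [L [S [M id = e]]] }] otherwise [U when c do [S [M id = e]]]]]

S
U
when c do M otherwise U
when c do { L } otherwise U
when c do { S } otherwise U
when c do { M } otherwise U
when c do { id = e } otherwise U
when c do { id = e } otherwise when c do S
when c do { id = e } otherwise when c do M
when c do { id = e } otherwise when c do id = e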